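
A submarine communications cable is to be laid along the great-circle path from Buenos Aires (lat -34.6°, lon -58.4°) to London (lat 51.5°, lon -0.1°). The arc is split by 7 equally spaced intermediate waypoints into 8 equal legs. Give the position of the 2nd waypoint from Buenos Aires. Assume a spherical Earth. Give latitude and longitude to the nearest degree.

≈ lat -13°, lon -45°

Write both endpoints as unit vectors p₁, p₂ with components (cos φ cos λ, cos φ sin λ, sin φ).
The central angle between the endpoints is δ = arccos(p₁·p₂) ≈ 1.747 rad (100.1°).
Interpolate at f = 2/8 with slerp weights a = sin((1−f)δ)/sin δ ≈ 0.981, b = sin(fδ)/sin δ ≈ 0.430.
p = a·p₁ + b·p₂ ≈ (0.691, -0.689, -0.221); φ = arcsin(p_z) ≈ -12.77°, λ = atan2(p_y, p_x) ≈ -44.91°.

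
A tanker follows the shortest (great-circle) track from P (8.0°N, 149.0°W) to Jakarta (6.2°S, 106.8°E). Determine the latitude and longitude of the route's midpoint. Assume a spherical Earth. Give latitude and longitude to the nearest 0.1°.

≈ (1.5°N, 158.8°E)

From cos δ = sin φ₁ sin φ₂ + cos φ₁ cos φ₂ cos Δλ, the central angle is δ ≈ 1.830 rad (104.9°).
Interpolate at f = 1/2 with slerp weights a = sin((1−f)δ)/sin δ ≈ 0.820, b = sin(fδ)/sin δ ≈ 0.820.
p = a·p₁ + b·p₂ ≈ (-0.932, 0.362, 0.026); φ = arcsin(p_z) ≈ 1.46°, λ = atan2(p_y, p_x) ≈ 158.76°.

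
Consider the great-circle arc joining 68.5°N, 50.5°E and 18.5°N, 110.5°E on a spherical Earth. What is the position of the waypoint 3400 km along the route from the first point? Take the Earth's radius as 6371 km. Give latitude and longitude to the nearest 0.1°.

The haversine formula gives a central angle δ ≈ 1.083 rad (62.0°) between the endpoints. The total great-circle distance is δ·R ≈ 1.083 × 6371 ≈ 6897 km, so the target fraction is f = 3400/6897 ≈ 0.493.
Interpolate at f ≈ 0.493 with slerp weights a = sin((1−f)δ)/sin δ ≈ 0.591, b = sin(fδ)/sin δ ≈ 0.576.
p = a·p₁ + b·p₂ ≈ (-0.054, 0.679, 0.732); φ = arcsin(p_z) ≈ 47.09°, λ = atan2(p_y, p_x) ≈ 94.51°.

≈ 47.1°N, 94.5°E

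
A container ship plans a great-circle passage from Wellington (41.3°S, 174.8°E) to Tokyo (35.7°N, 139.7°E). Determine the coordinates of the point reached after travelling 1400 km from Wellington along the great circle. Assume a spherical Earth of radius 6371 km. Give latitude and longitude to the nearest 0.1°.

The haversine formula gives a central angle δ ≈ 1.457 rad (83.5°) between the endpoints. The total great-circle distance is δ·R ≈ 1.457 × 6371 ≈ 9280 km, so the target fraction is f = 1400/9280 ≈ 0.151.
Interpolate at f ≈ 0.151 with slerp weights a = sin((1−f)δ)/sin δ ≈ 0.951, b = sin(fδ)/sin δ ≈ 0.219.
p = a·p₁ + b·p₂ ≈ (-0.847, 0.180, -0.500); φ = arcsin(p_z) ≈ -29.97°, λ = atan2(p_y, p_x) ≈ 168.01°.

≈ 30.0°S, 168.0°E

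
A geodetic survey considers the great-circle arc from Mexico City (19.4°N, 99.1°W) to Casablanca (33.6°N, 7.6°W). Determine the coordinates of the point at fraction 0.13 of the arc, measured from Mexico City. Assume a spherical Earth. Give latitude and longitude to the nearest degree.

≈ 25°N, 89°W

Convert each endpoint to a unit vector on the sphere (x = cos φ cos λ, y = cos φ sin λ, z = sin φ).
The central angle between the endpoints is δ = arccos(p₁·p₂) ≈ 1.407 rad (80.6°).
Interpolate at f = 0.13 with slerp weights a = sin((1−f)δ)/sin δ ≈ 0.953, b = sin(fδ)/sin δ ≈ 0.184.
p = a·p₁ + b·p₂ ≈ (0.010, -0.908, 0.419); φ = arcsin(p_z) ≈ 24.75°, λ = atan2(p_y, p_x) ≈ -89.37°.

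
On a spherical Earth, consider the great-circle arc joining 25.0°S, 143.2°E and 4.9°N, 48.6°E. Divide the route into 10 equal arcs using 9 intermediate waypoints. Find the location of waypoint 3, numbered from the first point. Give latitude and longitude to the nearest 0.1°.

≈ 20.5°S, 112.2°E

From cos δ = sin φ₁ sin φ₂ + cos φ₁ cos φ₂ cos Δλ, the central angle is δ ≈ 1.680 rad (96.2°).
Interpolate at f = 3/10 with slerp weights a = sin((1−f)δ)/sin δ ≈ 0.928, b = sin(fδ)/sin δ ≈ 0.486.
p = a·p₁ + b·p₂ ≈ (-0.354, 0.867, -0.351); φ = arcsin(p_z) ≈ -20.54°, λ = atan2(p_y, p_x) ≈ 112.20°.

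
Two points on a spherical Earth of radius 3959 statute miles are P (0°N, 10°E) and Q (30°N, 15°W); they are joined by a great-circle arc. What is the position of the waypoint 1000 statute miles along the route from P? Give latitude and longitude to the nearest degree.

≈ (12°N, 1°E)

The haversine formula gives a central angle δ ≈ 0.668 rad (38.3°) between the endpoints. The total great-circle distance is δ·R ≈ 0.668 × 3959 ≈ 2646 mi, so the target fraction is f = 1000/2646 ≈ 0.378.
Interpolate at f ≈ 0.378 with slerp weights a = sin((1−f)δ)/sin δ ≈ 0.652, b = sin(fδ)/sin δ ≈ 0.403.
p = a·p₁ + b·p₂ ≈ (0.979, 0.023, 0.202); φ = arcsin(p_z) ≈ 11.63°, λ = atan2(p_y, p_x) ≈ 1.33°.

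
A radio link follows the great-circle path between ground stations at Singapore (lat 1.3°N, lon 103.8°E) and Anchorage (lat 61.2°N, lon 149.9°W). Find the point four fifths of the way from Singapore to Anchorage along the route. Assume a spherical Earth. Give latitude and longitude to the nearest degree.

≈ lat 60°N, lon 170°E

Convert each endpoint to a unit vector on the sphere (x = cos φ cos λ, y = cos φ sin λ, z = sin φ).
The central angle between the endpoints is δ = arccos(p₁·p₂) ≈ 1.686 rad (96.6°).
Interpolate at f = 4/5 with slerp weights a = sin((1−f)δ)/sin δ ≈ 0.333, b = sin(fδ)/sin δ ≈ 0.982.
p = a·p₁ + b·p₂ ≈ (-0.489, 0.086, 0.868); φ = arcsin(p_z) ≈ 60.24°, λ = atan2(p_y, p_x) ≈ 170.00°.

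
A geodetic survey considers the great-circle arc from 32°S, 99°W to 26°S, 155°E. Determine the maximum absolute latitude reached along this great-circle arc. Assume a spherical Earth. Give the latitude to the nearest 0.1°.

The great circle lies in the plane with unit normal n̂ = (p₁ × p₂)/|p₁ × p₂|.
Here n̂_z ≈ -0.733; the vertex latitude is φ_max = arccos|n̂_z| ≈ 42.9°.

≈ 42.9°S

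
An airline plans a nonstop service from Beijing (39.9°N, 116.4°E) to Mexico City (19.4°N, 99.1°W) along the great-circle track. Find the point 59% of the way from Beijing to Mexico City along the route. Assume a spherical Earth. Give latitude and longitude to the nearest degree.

From cos δ = sin φ₁ sin φ₂ + cos φ₁ cos φ₂ cos Δλ, the central angle is δ ≈ 1.956 rad (112.1°).
Interpolate at f = 0.59 with slerp weights a = sin((1−f)δ)/sin δ ≈ 0.776, b = sin(fδ)/sin δ ≈ 0.987.
p = a·p₁ + b·p₂ ≈ (-0.412, -0.386, 0.825); φ = arcsin(p_z) ≈ 55.63°, λ = atan2(p_y, p_x) ≈ -136.85°.

≈ (56°N, 137°W)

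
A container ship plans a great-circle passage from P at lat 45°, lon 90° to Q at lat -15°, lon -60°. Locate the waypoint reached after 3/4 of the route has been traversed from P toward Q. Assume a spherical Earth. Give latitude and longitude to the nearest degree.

From cos δ = sin φ₁ sin φ₂ + cos φ₁ cos φ₂ cos Δλ, the central angle is δ ≈ 2.457 rad (140.8°).
Interpolate at f = 3/4 with slerp weights a = sin((1−f)δ)/sin δ ≈ 0.911, b = sin(fδ)/sin δ ≈ 1.523.
p = a·p₁ + b·p₂ ≈ (0.735, -0.630, 0.250); φ = arcsin(p_z) ≈ 14.48°, λ = atan2(p_y, p_x) ≈ -40.57°.

≈ lat 14°, lon -41°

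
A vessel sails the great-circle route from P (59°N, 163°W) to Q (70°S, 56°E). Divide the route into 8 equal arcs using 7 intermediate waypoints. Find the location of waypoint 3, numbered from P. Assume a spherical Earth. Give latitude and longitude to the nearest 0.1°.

The haversine formula gives a central angle δ ≈ 2.800 rad (160.5°) between the endpoints.
Interpolate at f = 3/8 with slerp weights a = sin((1−f)δ)/sin δ ≈ 2.941, b = sin(fδ)/sin δ ≈ 2.593.
p = a·p₁ + b·p₂ ≈ (-0.953, 0.292, 0.084); φ = arcsin(p_z) ≈ 4.84°, λ = atan2(p_y, p_x) ≈ 162.94°.

≈ (4.8°N, 162.9°E)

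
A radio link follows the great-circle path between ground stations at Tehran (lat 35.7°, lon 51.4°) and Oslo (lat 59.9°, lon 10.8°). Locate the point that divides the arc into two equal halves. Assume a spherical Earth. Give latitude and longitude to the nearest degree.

The haversine formula gives a central angle δ ≈ 0.620 rad (35.5°) between the endpoints.
Interpolate at f = 1/2 with slerp weights a = sin((1−f)δ)/sin δ ≈ 0.525, b = sin(fδ)/sin δ ≈ 0.525.
p = a·p₁ + b·p₂ ≈ (0.525, 0.383, 0.761); φ = arcsin(p_z) ≈ 49.51°, λ = atan2(p_y, p_x) ≈ 36.10°.

≈ lat 50°, lon 36°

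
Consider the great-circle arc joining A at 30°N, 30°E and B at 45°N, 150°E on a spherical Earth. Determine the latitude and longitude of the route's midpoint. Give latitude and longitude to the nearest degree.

≈ 57°N, 80°E

Write both endpoints as unit vectors p₁, p₂ with components (cos φ cos λ, cos φ sin λ, sin φ).
The central angle between the endpoints is δ = arccos(p₁·p₂) ≈ 1.523 rad (87.3°).
Interpolate at f = 1/2 with slerp weights a = sin((1−f)δ)/sin δ ≈ 0.691, b = sin(fδ)/sin δ ≈ 0.691.
p = a·p₁ + b·p₂ ≈ (0.095, 0.543, 0.834); φ = arcsin(p_z) ≈ 56.51°, λ = atan2(p_y, p_x) ≈ 80.08°.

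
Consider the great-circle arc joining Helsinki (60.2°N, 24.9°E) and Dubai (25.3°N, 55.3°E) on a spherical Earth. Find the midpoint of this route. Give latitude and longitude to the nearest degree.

Convert each endpoint to a unit vector on the sphere (x = cos φ cos λ, y = cos φ sin λ, z = sin φ).
The central angle between the endpoints is δ = arccos(p₁·p₂) ≈ 0.710 rad (40.7°).
Interpolate at f = 1/2 with slerp weights a = sin((1−f)δ)/sin δ ≈ 0.533, b = sin(fδ)/sin δ ≈ 0.533.
p = a·p₁ + b·p₂ ≈ (0.515, 0.508, 0.691); φ = arcsin(p_z) ≈ 43.68°, λ = atan2(p_y, p_x) ≈ 44.61°.

≈ 44°N, 45°E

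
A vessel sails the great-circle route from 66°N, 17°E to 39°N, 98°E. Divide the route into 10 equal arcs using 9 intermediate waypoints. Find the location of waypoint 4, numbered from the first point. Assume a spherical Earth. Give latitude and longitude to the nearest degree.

≈ 62°N, 64°E

Convert each endpoint to a unit vector on the sphere (x = cos φ cos λ, y = cos φ sin λ, z = sin φ).
The central angle between the endpoints is δ = arccos(p₁·p₂) ≈ 0.896 rad (51.4°).
Interpolate at f = 4/10 with slerp weights a = sin((1−f)δ)/sin δ ≈ 0.656, b = sin(fδ)/sin δ ≈ 0.449.
p = a·p₁ + b·p₂ ≈ (0.207, 0.424, 0.882); φ = arcsin(p_z) ≈ 61.87°, λ = atan2(p_y, p_x) ≈ 64.02°.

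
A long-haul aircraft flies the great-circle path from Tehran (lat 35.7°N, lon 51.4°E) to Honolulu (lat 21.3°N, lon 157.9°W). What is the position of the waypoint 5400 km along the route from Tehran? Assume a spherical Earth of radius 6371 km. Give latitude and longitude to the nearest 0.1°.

From cos δ = sin φ₁ sin φ₂ + cos φ₁ cos φ₂ cos Δλ, the central angle is δ ≈ 2.035 rad (116.6°). The total great-circle distance is δ·R ≈ 2.035 × 6371 ≈ 12966 km, so the target fraction is f = 5400/12966 ≈ 0.416.
Interpolate at f ≈ 0.416 with slerp weights a = sin((1−f)δ)/sin δ ≈ 1.037, b = sin(fδ)/sin δ ≈ 0.838.
p = a·p₁ + b·p₂ ≈ (-0.198, 0.364, 0.910); φ = arcsin(p_z) ≈ 65.49°, λ = atan2(p_y, p_x) ≈ 118.55°.

≈ lat 65.5°N, lon 118.5°E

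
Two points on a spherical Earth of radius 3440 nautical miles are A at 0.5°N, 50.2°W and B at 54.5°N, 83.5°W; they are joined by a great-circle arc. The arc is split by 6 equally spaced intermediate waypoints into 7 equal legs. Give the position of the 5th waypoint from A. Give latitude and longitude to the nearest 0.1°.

Write both endpoints as unit vectors p₁, p₂ with components (cos φ cos λ, cos φ sin λ, sin φ).
The central angle between the endpoints is δ = arccos(p₁·p₂) ≈ 1.056 rad (60.5°).
Interpolate at f = 5/7 with slerp weights a = sin((1−f)δ)/sin δ ≈ 0.341, b = sin(fδ)/sin δ ≈ 0.787.
p = a·p₁ + b·p₂ ≈ (0.270, -0.716, 0.643); φ = arcsin(p_z) ≈ 40.05°, λ = atan2(p_y, p_x) ≈ -69.33°.

≈ 40.1°N, 69.3°W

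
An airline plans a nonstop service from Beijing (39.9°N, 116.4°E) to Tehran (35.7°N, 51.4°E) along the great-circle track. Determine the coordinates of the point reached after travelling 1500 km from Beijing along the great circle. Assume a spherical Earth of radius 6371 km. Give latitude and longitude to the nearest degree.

≈ 43°N, 99°E

Convert each endpoint to a unit vector on the sphere (x = cos φ cos λ, y = cos φ sin λ, z = sin φ).
The central angle between the endpoints is δ = arccos(p₁·p₂) ≈ 0.879 rad (50.4°). The total great-circle distance is δ·R ≈ 0.879 × 6371 ≈ 5603 km, so the target fraction is f = 1500/5603 ≈ 0.268.
Interpolate at f ≈ 0.268 with slerp weights a = sin((1−f)δ)/sin δ ≈ 0.779, b = sin(fδ)/sin δ ≈ 0.303.
p = a·p₁ + b·p₂ ≈ (-0.112, 0.728, 0.677); φ = arcsin(p_z) ≈ 42.58°, λ = atan2(p_y, p_x) ≈ 98.78°.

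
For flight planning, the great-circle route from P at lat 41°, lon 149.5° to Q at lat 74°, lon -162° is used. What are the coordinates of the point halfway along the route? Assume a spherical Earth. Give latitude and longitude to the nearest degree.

Write both endpoints as unit vectors p₁, p₂ with components (cos φ cos λ, cos φ sin λ, sin φ).
The central angle between the endpoints is δ = arccos(p₁·p₂) ≈ 0.694 rad (39.8°).
Interpolate at f = 1/2 with slerp weights a = sin((1−f)δ)/sin δ ≈ 0.532, b = sin(fδ)/sin δ ≈ 0.532.
p = a·p₁ + b·p₂ ≈ (-0.485, 0.158, 0.860); φ = arcsin(p_z) ≈ 59.31°, λ = atan2(p_y, p_x) ≈ 161.92°.

≈ lat 59°, lon 162°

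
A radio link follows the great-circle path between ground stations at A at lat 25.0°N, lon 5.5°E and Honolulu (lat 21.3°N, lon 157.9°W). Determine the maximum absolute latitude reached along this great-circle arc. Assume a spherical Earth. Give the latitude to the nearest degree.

≈ 71°N

The great circle lies in the plane with unit normal n̂ = (p₁ × p₂)/|p₁ × p₂|.
Here n̂_z ≈ -0.320; the vertex latitude is φ_max = arccos|n̂_z| ≈ 71.4°.
Check via Clairaut: cos φ_max = |cos φ₁| · sin C = cos(25.0°)·sin(20.6°) ≈ 0.320, again giving ≈ 71.4°.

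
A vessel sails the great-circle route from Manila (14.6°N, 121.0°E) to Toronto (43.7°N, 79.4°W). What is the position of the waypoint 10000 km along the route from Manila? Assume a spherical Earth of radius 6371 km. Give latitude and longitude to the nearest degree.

≈ 68°N, 109°W

Convert each endpoint to a unit vector on the sphere (x = cos φ cos λ, y = cos φ sin λ, z = sin φ).
The central angle between the endpoints is δ = arccos(p₁·p₂) ≈ 2.073 rad (118.8°). The total great-circle distance is δ·R ≈ 2.073 × 6371 ≈ 13209 km, so the target fraction is f = 10000/13209 ≈ 0.757.
Interpolate at f ≈ 0.757 with slerp weights a = sin((1−f)δ)/sin δ ≈ 0.551, b = sin(fδ)/sin δ ≈ 1.141.
p = a·p₁ + b·p₂ ≈ (-0.123, -0.354, 0.927); φ = arcsin(p_z) ≈ 67.99°, λ = atan2(p_y, p_x) ≈ -109.12°.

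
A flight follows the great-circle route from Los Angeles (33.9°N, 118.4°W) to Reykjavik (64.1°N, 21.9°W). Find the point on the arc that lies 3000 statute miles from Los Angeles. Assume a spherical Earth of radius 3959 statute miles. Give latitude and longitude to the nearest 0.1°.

≈ (64.5°N, 67.0°W)

Write both endpoints as unit vectors p₁, p₂ with components (cos φ cos λ, cos φ sin λ, sin φ).
The central angle between the endpoints is δ = arccos(p₁·p₂) ≈ 1.092 rad (62.6°). The total great-circle distance is δ·R ≈ 1.092 × 3959 ≈ 4323 mi, so the target fraction is f = 3000/4323 ≈ 0.694.
Interpolate at f ≈ 0.694 with slerp weights a = sin((1−f)δ)/sin δ ≈ 0.370, b = sin(fδ)/sin δ ≈ 0.774.
p = a·p₁ + b·p₂ ≈ (0.168, -0.396, 0.903); φ = arcsin(p_z) ≈ 64.52°, λ = atan2(p_y, p_x) ≈ -67.02°.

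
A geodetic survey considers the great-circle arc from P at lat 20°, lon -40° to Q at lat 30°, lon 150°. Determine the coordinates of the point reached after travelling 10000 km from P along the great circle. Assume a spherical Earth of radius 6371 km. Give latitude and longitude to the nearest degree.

≈ lat 67°, lon 170°

The haversine formula gives a central angle δ ≈ 2.253 rad (129.1°) between the endpoints. The total great-circle distance is δ·R ≈ 2.253 × 6371 ≈ 14353 km, so the target fraction is f = 10000/14353 ≈ 0.697.
Interpolate at f ≈ 0.697 with slerp weights a = sin((1−f)δ)/sin δ ≈ 0.813, b = sin(fδ)/sin δ ≈ 1.288.
p = a·p₁ + b·p₂ ≈ (-0.381, 0.067, 0.922); φ = arcsin(p_z) ≈ 67.26°, λ = atan2(p_y, p_x) ≈ 170.08°.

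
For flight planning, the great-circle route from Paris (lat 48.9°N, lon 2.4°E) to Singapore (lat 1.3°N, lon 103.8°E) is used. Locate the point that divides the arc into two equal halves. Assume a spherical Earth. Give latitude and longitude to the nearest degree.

From cos δ = sin φ₁ sin φ₂ + cos φ₁ cos φ₂ cos Δλ, the central angle is δ ≈ 1.684 rad (96.5°).
Interpolate at f = 1/2 with slerp weights a = sin((1−f)δ)/sin δ ≈ 0.751, b = sin(fδ)/sin δ ≈ 0.751.
p = a·p₁ + b·p₂ ≈ (0.314, 0.750, 0.583); φ = arcsin(p_z) ≈ 35.64°, λ = atan2(p_y, p_x) ≈ 67.27°.

≈ lat 36°N, lon 67°E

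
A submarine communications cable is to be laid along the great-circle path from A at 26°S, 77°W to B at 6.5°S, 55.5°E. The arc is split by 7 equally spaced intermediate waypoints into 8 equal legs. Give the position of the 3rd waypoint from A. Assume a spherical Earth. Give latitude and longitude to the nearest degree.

Write both endpoints as unit vectors p₁, p₂ with components (cos φ cos λ, cos φ sin λ, sin φ).
The central angle between the endpoints is δ = arccos(p₁·p₂) ≈ 2.158 rad (123.6°).
Interpolate at f = 3/8 with slerp weights a = sin((1−f)δ)/sin δ ≈ 1.171, b = sin(fδ)/sin δ ≈ 0.869.
p = a·p₁ + b·p₂ ≈ (0.726, -0.314, -0.612); φ = arcsin(p_z) ≈ -37.72°, λ = atan2(p_y, p_x) ≈ -23.41°.

≈ 38°S, 23°W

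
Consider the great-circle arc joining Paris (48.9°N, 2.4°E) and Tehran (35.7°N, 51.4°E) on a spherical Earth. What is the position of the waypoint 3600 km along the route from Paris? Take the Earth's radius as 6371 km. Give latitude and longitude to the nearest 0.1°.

≈ (38.8°N, 45.8°E)

Convert each endpoint to a unit vector on the sphere (x = cos φ cos λ, y = cos φ sin λ, z = sin φ).
The central angle between the endpoints is δ = arccos(p₁·p₂) ≈ 0.660 rad (37.8°). The total great-circle distance is δ·R ≈ 0.660 × 6371 ≈ 4205 km, so the target fraction is f = 3600/4205 ≈ 0.856.
Interpolate at f ≈ 0.856 with slerp weights a = sin((1−f)δ)/sin δ ≈ 0.155, b = sin(fδ)/sin δ ≈ 0.873.
p = a·p₁ + b·p₂ ≈ (0.544, 0.559, 0.626); φ = arcsin(p_z) ≈ 38.77°, λ = atan2(p_y, p_x) ≈ 45.75°.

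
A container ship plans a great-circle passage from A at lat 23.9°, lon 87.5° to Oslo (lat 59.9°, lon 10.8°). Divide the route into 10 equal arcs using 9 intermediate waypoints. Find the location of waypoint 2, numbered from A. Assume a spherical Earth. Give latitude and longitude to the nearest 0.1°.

Convert each endpoint to a unit vector on the sphere (x = cos φ cos λ, y = cos φ sin λ, z = sin φ).
The central angle between the endpoints is δ = arccos(p₁·p₂) ≈ 1.097 rad (62.9°).
Interpolate at f = 2/10 with slerp weights a = sin((1−f)δ)/sin δ ≈ 0.864, b = sin(fδ)/sin δ ≈ 0.245.
p = a·p₁ + b·p₂ ≈ (0.155, 0.813, 0.562); φ = arcsin(p_z) ≈ 34.18°, λ = atan2(p_y, p_x) ≈ 79.20°.

≈ lat 34.2°, lon 79.2°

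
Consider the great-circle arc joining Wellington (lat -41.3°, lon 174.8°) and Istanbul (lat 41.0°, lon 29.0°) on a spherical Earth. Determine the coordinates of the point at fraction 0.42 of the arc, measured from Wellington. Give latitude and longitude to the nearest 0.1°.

Write both endpoints as unit vectors p₁, p₂ with components (cos φ cos λ, cos φ sin λ, sin φ).
The central angle between the endpoints is δ = arccos(p₁·p₂) ≈ 2.695 rad (154.4°).
Interpolate at f = 0.42 with slerp weights a = sin((1−f)δ)/sin δ ≈ 2.316, b = sin(fδ)/sin δ ≈ 2.096.
p = a·p₁ + b·p₂ ≈ (-0.349, 0.925, -0.153); φ = arcsin(p_z) ≈ -8.80°, λ = atan2(p_y, p_x) ≈ 110.67°.

≈ lat -8.8°, lon 110.7°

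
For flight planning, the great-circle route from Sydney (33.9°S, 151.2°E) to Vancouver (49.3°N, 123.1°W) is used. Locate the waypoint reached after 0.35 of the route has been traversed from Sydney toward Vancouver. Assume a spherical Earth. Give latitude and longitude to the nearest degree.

Write both endpoints as unit vectors p₁, p₂ with components (cos φ cos λ, cos φ sin λ, sin φ).
The central angle between the endpoints is δ = arccos(p₁·p₂) ≈ 1.963 rad (112.5°).
Interpolate at f = 0.35 with slerp weights a = sin((1−f)δ)/sin δ ≈ 1.035, b = sin(fδ)/sin δ ≈ 0.686.
p = a·p₁ + b·p₂ ≈ (-0.998, 0.039, -0.057); φ = arcsin(p_z) ≈ -3.28°, λ = atan2(p_y, p_x) ≈ 177.76°.

≈ 3°S, 178°E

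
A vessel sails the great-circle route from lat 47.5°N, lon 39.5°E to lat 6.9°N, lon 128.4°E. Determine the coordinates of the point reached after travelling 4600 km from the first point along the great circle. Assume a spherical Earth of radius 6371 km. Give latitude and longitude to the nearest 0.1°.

≈ lat 35.7°N, lon 93.8°E

From cos δ = sin φ₁ sin φ₂ + cos φ₁ cos φ₂ cos Δλ, the central angle is δ ≈ 1.469 rad (84.2°). The total great-circle distance is δ·R ≈ 1.469 × 6371 ≈ 9360 km, so the target fraction is f = 4600/9360 ≈ 0.491.
Interpolate at f ≈ 0.491 with slerp weights a = sin((1−f)δ)/sin δ ≈ 0.683, b = sin(fδ)/sin δ ≈ 0.664.
p = a·p₁ + b·p₂ ≈ (-0.054, 0.810, 0.583); φ = arcsin(p_z) ≈ 35.69°, λ = atan2(p_y, p_x) ≈ 93.78°.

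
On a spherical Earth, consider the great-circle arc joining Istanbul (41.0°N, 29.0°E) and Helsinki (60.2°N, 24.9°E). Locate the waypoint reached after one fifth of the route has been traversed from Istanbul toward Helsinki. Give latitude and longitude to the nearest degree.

From cos δ = sin φ₁ sin φ₂ + cos φ₁ cos φ₂ cos Δλ, the central angle is δ ≈ 0.338 rad (19.4°).
Interpolate at f = 1/5 with slerp weights a = sin((1−f)δ)/sin δ ≈ 0.806, b = sin(fδ)/sin δ ≈ 0.204.
p = a·p₁ + b·p₂ ≈ (0.624, 0.337, 0.705); φ = arcsin(p_z) ≈ 44.85°, λ = atan2(p_y, p_x) ≈ 28.42°.

≈ 45°N, 28°E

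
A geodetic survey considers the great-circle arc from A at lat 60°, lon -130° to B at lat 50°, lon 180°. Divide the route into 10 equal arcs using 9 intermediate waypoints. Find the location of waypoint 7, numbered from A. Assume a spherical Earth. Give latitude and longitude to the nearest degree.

≈ lat 55°, lon -168°

The haversine formula gives a central angle δ ≈ 0.516 rad (29.5°) between the endpoints.
Interpolate at f = 7/10 with slerp weights a = sin((1−f)δ)/sin δ ≈ 0.312, b = sin(fδ)/sin δ ≈ 0.716.
p = a·p₁ + b·p₂ ≈ (-0.561, -0.120, 0.819); φ = arcsin(p_z) ≈ 55.01°, λ = atan2(p_y, p_x) ≈ -167.95°.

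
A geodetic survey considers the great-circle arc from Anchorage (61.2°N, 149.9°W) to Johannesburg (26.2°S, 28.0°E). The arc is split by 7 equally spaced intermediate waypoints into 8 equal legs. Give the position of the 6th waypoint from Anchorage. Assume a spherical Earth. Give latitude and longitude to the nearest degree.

≈ 10°N, 27°E

Write both endpoints as unit vectors p₁, p₂ with components (cos φ cos λ, cos φ sin λ, sin φ).
The central angle between the endpoints is δ = arccos(p₁·p₂) ≈ 2.530 rad (145.0°).
Interpolate at f = 6/8 with slerp weights a = sin((1−f)δ)/sin δ ≈ 1.030, b = sin(fδ)/sin δ ≈ 1.650.
p = a·p₁ + b·p₂ ≈ (0.878, 0.446, 0.174); φ = arcsin(p_z) ≈ 10.03°, λ = atan2(p_y, p_x) ≈ 26.94°.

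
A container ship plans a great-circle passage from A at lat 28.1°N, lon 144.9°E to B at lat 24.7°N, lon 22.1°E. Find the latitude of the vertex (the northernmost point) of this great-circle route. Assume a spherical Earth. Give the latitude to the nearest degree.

≈ 46°N

The great circle lies in the plane with unit normal n̂ = (p₁ × p₂)/|p₁ × p₂|.
Here n̂_z ≈ -0.693; the vertex latitude is φ_max = arccos|n̂_z| ≈ 46.1°.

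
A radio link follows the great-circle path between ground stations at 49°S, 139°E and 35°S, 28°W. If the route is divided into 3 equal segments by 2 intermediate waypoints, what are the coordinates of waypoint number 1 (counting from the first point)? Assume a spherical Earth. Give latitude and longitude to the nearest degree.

Write both endpoints as unit vectors p₁, p₂ with components (cos φ cos λ, cos φ sin λ, sin φ).
The central angle between the endpoints is δ = arccos(p₁·p₂) ≈ 1.662 rad (95.2°).
Interpolate at f = 1/3 with slerp weights a = sin((1−f)δ)/sin δ ≈ 0.898, b = sin(fδ)/sin δ ≈ 0.528.
p = a·p₁ + b·p₂ ≈ (-0.063, 0.184, -0.981); φ = arcsin(p_z) ≈ -78.81°, λ = atan2(p_y, p_x) ≈ 108.89°.

≈ 79°S, 109°E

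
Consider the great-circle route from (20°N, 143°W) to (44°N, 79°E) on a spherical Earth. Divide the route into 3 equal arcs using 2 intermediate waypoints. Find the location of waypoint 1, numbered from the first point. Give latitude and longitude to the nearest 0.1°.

Convert each endpoint to a unit vector on the sphere (x = cos φ cos λ, y = cos φ sin λ, z = sin φ).
The central angle between the endpoints is δ = arccos(p₁·p₂) ≈ 1.839 rad (105.4°).
Interpolate at f = 1/3 with slerp weights a = sin((1−f)δ)/sin δ ≈ 0.976, b = sin(fδ)/sin δ ≈ 0.597.
p = a·p₁ + b·p₂ ≈ (-0.651, -0.131, 0.748); φ = arcsin(p_z) ≈ 48.43°, λ = atan2(p_y, p_x) ≈ -168.64°.

≈ (48.4°N, 168.6°W)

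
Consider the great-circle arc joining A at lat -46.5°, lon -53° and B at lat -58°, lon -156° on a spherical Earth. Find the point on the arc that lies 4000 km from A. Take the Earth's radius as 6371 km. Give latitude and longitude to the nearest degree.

Write both endpoints as unit vectors p₁, p₂ with components (cos φ cos λ, cos φ sin λ, sin φ).
The central angle between the endpoints is δ = arccos(p₁·p₂) ≈ 1.009 rad (57.8°). The total great-circle distance is δ·R ≈ 1.009 × 6371 ≈ 6425 km, so the target fraction is f = 4000/6425 ≈ 0.623.
Interpolate at f ≈ 0.623 with slerp weights a = sin((1−f)δ)/sin δ ≈ 0.439, b = sin(fδ)/sin δ ≈ 0.694.
p = a·p₁ + b·p₂ ≈ (-0.154, -0.391, -0.907); φ = arcsin(p_z) ≈ -65.14°, λ = atan2(p_y, p_x) ≈ -111.52°.

≈ lat -65°, lon -112°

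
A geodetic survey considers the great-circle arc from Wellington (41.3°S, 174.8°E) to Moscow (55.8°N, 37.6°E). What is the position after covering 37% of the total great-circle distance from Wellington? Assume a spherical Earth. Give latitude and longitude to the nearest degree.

≈ (2°N, 138°E)

Convert each endpoint to a unit vector on the sphere (x = cos φ cos λ, y = cos φ sin λ, z = sin φ).
The central angle between the endpoints is δ = arccos(p₁·p₂) ≈ 2.598 rad (148.8°).
Interpolate at f = 0.37 with slerp weights a = sin((1−f)δ)/sin δ ≈ 1.928, b = sin(fδ)/sin δ ≈ 1.584.
p = a·p₁ + b·p₂ ≈ (-0.737, 0.675, 0.038); φ = arcsin(p_z) ≈ 2.16°, λ = atan2(p_y, p_x) ≈ 137.53°.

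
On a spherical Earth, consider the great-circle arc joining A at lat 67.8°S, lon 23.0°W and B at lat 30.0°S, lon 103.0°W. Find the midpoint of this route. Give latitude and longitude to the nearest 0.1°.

Convert each endpoint to a unit vector on the sphere (x = cos φ cos λ, y = cos φ sin λ, z = sin φ).
The central angle between the endpoints is δ = arccos(p₁·p₂) ≈ 1.024 rad (58.7°).
Interpolate at f = 1/2 with slerp weights a = sin((1−f)δ)/sin δ ≈ 0.574, b = sin(fδ)/sin δ ≈ 0.574.
p = a·p₁ + b·p₂ ≈ (0.088, -0.569, -0.818); φ = arcsin(p_z) ≈ -54.87°, λ = atan2(p_y, p_x) ≈ -81.23°.

≈ lat 54.9°S, lon 81.2°W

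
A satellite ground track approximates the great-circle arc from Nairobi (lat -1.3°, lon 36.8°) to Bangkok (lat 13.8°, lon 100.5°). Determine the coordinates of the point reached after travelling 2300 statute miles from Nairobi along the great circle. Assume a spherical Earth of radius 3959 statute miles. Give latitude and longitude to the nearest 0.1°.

From cos δ = sin φ₁ sin φ₂ + cos φ₁ cos φ₂ cos Δλ, the central angle is δ ≈ 1.132 rad (64.9°). The total great-circle distance is δ·R ≈ 1.132 × 3959 ≈ 4482 mi, so the target fraction is f = 2300/4482 ≈ 0.513.
Interpolate at f ≈ 0.513 with slerp weights a = sin((1−f)δ)/sin δ ≈ 0.578, b = sin(fδ)/sin δ ≈ 0.606.
p = a·p₁ + b·p₂ ≈ (0.356, 0.925, 0.131); φ = arcsin(p_z) ≈ 7.56°, λ = atan2(p_y, p_x) ≈ 68.97°.

≈ lat 7.6°, lon 69.0°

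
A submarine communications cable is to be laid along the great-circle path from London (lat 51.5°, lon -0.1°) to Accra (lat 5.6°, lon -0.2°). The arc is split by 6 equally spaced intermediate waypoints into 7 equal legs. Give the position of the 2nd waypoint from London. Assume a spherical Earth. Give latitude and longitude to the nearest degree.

Write both endpoints as unit vectors p₁, p₂ with components (cos φ cos λ, cos φ sin λ, sin φ).
The central angle between the endpoints is δ = arccos(p₁·p₂) ≈ 0.801 rad (45.9°).
Interpolate at f = 2/7 with slerp weights a = sin((1−f)δ)/sin δ ≈ 0.754, b = sin(fδ)/sin δ ≈ 0.316.
p = a·p₁ + b·p₂ ≈ (0.784, -0.002, 0.621); φ = arcsin(p_z) ≈ 38.39°, λ = atan2(p_y, p_x) ≈ -0.14°.

≈ lat 38°, lon 0°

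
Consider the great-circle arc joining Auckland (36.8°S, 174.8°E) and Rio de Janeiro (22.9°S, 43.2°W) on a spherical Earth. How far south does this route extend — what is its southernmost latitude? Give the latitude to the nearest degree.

≈ 61°S

The great circle lies in the plane with unit normal n̂ = (p₁ × p₂)/|p₁ × p₂|.
Here n̂_z ≈ +0.484; the vertex latitude is φ_max = arccos|n̂_z| ≈ 61.0°.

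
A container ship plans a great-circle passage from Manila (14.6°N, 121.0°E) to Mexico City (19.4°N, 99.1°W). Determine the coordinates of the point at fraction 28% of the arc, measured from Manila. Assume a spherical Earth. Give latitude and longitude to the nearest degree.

The haversine formula gives a central angle δ ≈ 2.233 rad (127.9°) between the endpoints.
Interpolate at f = 0.28 with slerp weights a = sin((1−f)δ)/sin δ ≈ 1.267, b = sin(fδ)/sin δ ≈ 0.742.
p = a·p₁ + b·p₂ ≈ (-0.742, 0.360, 0.566); φ = arcsin(p_z) ≈ 34.45°, λ = atan2(p_y, p_x) ≈ 154.12°.

≈ 34°N, 154°E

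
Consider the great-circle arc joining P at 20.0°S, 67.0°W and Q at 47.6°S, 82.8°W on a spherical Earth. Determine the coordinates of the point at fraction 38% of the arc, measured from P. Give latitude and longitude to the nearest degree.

≈ 31°S, 72°W

Write both endpoints as unit vectors p₁, p₂ with components (cos φ cos λ, cos φ sin λ, sin φ).
The central angle between the endpoints is δ = arccos(p₁·p₂) ≈ 0.531 rad (30.4°).
Interpolate at f = 0.38 with slerp weights a = sin((1−f)δ)/sin δ ≈ 0.638, b = sin(fδ)/sin δ ≈ 0.396.
p = a·p₁ + b·p₂ ≈ (0.268, -0.817, -0.511); φ = arcsin(p_z) ≈ -30.71°, λ = atan2(p_y, p_x) ≈ -71.85°.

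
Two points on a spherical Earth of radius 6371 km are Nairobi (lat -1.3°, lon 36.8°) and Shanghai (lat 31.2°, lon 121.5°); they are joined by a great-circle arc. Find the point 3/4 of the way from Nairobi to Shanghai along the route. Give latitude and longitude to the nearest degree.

≈ lat 27°, lon 97°

The haversine formula gives a central angle δ ≈ 1.504 rad (86.1°) between the endpoints.
Interpolate at f = 3/4 with slerp weights a = sin((1−f)δ)/sin δ ≈ 0.368, b = sin(fδ)/sin δ ≈ 0.905.
p = a·p₁ + b·p₂ ≈ (-0.110, 0.881, 0.461); φ = arcsin(p_z) ≈ 27.43°, λ = atan2(p_y, p_x) ≈ 97.13°.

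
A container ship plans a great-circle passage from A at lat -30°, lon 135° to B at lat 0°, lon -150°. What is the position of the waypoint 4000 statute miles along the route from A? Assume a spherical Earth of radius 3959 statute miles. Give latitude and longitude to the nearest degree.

Write both endpoints as unit vectors p₁, p₂ with components (cos φ cos λ, cos φ sin λ, sin φ).
The central angle between the endpoints is δ = arccos(p₁·p₂) ≈ 1.345 rad (77.0°). The total great-circle distance is δ·R ≈ 1.345 × 3959 ≈ 5324 mi, so the target fraction is f = 4000/5324 ≈ 0.751.
Interpolate at f ≈ 0.751 with slerp weights a = sin((1−f)δ)/sin δ ≈ 0.337, b = sin(fδ)/sin δ ≈ 0.869.
p = a·p₁ + b·p₂ ≈ (-0.959, -0.228, -0.168); φ = arcsin(p_z) ≈ -9.69°, λ = atan2(p_y, p_x) ≈ -166.61°.

≈ lat -10°, lon -167°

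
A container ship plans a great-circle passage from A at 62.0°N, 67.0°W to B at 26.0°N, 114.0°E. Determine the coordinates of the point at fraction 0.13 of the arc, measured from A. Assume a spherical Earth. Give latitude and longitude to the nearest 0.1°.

Convert each endpoint to a unit vector on the sphere (x = cos φ cos λ, y = cos φ sin λ, z = sin φ).
The central angle between the endpoints is δ = arccos(p₁·p₂) ≈ 1.606 rad (92.0°).
Interpolate at f = 0.13 with slerp weights a = sin((1−f)δ)/sin δ ≈ 0.986, b = sin(fδ)/sin δ ≈ 0.207.
p = a·p₁ + b·p₂ ≈ (0.105, -0.256, 0.961); φ = arcsin(p_z) ≈ 73.96°, λ = atan2(p_y, p_x) ≈ -67.67°.

≈ 74.0°N, 67.7°W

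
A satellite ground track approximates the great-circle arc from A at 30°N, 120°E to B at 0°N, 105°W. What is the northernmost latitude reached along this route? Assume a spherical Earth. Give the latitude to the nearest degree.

The great circle lies in the plane with unit normal n̂ = (p₁ × p₂)/|p₁ × p₂|.
Here n̂_z ≈ +0.775; the vertex latitude is φ_max = arccos|n̂_z| ≈ 39.2°.

≈ 39°N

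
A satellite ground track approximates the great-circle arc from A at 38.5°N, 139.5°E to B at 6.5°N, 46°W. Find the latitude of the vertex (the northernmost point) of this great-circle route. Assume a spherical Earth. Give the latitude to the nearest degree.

≈ 84°N

The great circle lies in the plane with unit normal n̂ = (p₁ × p₂)/|p₁ × p₂|.
Here n̂_z ≈ +0.105; the vertex latitude is φ_max = arccos|n̂_z| ≈ 84.0°.
Check via Clairaut: cos φ_max = |cos φ₁| · sin C = cos(38.5°)·sin(7.7°) ≈ 0.105, again giving ≈ 84.0°.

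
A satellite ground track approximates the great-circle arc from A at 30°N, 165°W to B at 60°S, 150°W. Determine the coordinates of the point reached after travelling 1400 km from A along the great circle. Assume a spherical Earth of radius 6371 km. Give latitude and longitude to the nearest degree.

≈ 18°N, 163°W

From cos δ = sin φ₁ sin φ₂ + cos φ₁ cos φ₂ cos Δλ, the central angle is δ ≈ 1.586 rad (90.8°). The total great-circle distance is δ·R ≈ 1.586 × 6371 ≈ 10102 km, so the target fraction is f = 1400/10102 ≈ 0.139.
Interpolate at f ≈ 0.139 with slerp weights a = sin((1−f)δ)/sin δ ≈ 0.979, b = sin(fδ)/sin δ ≈ 0.218.
p = a·p₁ + b·p₂ ≈ (-0.913, -0.274, 0.301); φ = arcsin(p_z) ≈ 17.50°, λ = atan2(p_y, p_x) ≈ -163.30°.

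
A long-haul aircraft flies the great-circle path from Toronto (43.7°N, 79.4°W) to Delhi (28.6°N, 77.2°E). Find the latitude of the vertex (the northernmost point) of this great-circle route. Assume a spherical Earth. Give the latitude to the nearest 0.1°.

≈ 74.9°N

The great circle lies in the plane with unit normal n̂ = (p₁ × p₂)/|p₁ × p₂|.
Here n̂_z ≈ +0.260; the vertex latitude is φ_max = arccos|n̂_z| ≈ 74.9°.
Check via Clairaut: cos φ_max = |cos φ₁| · sin C = cos(43.7°)·sin(21.1°) ≈ 0.260, again giving ≈ 74.9°.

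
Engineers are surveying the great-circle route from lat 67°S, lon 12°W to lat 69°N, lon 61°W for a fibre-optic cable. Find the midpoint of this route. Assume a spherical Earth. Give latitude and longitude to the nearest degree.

≈ lat 1°N, lon 35°W

Convert each endpoint to a unit vector on the sphere (x = cos φ cos λ, y = cos φ sin λ, z = sin φ).
The central angle between the endpoints is δ = arccos(p₁·p₂) ≈ 2.446 rad (140.1°).
Interpolate at f = 1/2 with slerp weights a = sin((1−f)δ)/sin δ ≈ 1.466, b = sin(fδ)/sin δ ≈ 1.466.
p = a·p₁ + b·p₂ ≈ (0.815, -0.579, 0.019); φ = arcsin(p_z) ≈ 1.10°, λ = atan2(p_y, p_x) ≈ -35.37°.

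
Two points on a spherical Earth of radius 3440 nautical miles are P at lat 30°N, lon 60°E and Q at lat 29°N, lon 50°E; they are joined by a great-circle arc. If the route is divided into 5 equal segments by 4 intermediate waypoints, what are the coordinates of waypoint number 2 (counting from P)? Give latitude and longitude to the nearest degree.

Write both endpoints as unit vectors p₁, p₂ with components (cos φ cos λ, cos φ sin λ, sin φ).
The central angle between the endpoints is δ = arccos(p₁·p₂) ≈ 0.153 rad (8.8°).
Interpolate at f = 2/5 with slerp weights a = sin((1−f)δ)/sin δ ≈ 0.601, b = sin(fδ)/sin δ ≈ 0.401.
p = a·p₁ + b·p₂ ≈ (0.486, 0.720, 0.495); φ = arcsin(p_z) ≈ 29.69°, λ = atan2(p_y, p_x) ≈ 55.98°.

≈ lat 30°N, lon 56°E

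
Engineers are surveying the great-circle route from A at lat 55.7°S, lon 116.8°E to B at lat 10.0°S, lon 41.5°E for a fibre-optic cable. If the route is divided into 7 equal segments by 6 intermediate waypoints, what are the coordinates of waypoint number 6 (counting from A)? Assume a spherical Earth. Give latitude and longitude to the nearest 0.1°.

≈ lat 18.6°S, lon 47.8°E

From cos δ = sin φ₁ sin φ₂ + cos φ₁ cos φ₂ cos Δλ, the central angle is δ ≈ 1.283 rad (73.5°).
Interpolate at f = 6/7 with slerp weights a = sin((1−f)δ)/sin δ ≈ 0.190, b = sin(fδ)/sin δ ≈ 0.929.
p = a·p₁ + b·p₂ ≈ (0.637, 0.702, -0.318); φ = arcsin(p_z) ≈ -18.56°, λ = atan2(p_y, p_x) ≈ 47.77°.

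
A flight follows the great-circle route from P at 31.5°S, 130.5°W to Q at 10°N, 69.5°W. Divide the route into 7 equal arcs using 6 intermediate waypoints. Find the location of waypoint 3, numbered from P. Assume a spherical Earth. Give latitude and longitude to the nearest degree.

≈ 15°S, 102°W

The haversine formula gives a central angle δ ≈ 1.249 rad (71.6°) between the endpoints.
Interpolate at f = 3/7 with slerp weights a = sin((1−f)δ)/sin δ ≈ 0.690, b = sin(fδ)/sin δ ≈ 0.538.
p = a·p₁ + b·p₂ ≈ (-0.197, -0.943, -0.267); φ = arcsin(p_z) ≈ -15.50°, λ = atan2(p_y, p_x) ≈ -101.78°.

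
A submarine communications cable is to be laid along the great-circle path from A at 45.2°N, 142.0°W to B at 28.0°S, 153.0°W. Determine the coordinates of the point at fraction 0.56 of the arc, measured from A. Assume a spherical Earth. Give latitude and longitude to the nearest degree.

≈ 4°N, 149°W

Write both endpoints as unit vectors p₁, p₂ with components (cos φ cos λ, cos φ sin λ, sin φ).
The central angle between the endpoints is δ = arccos(p₁·p₂) ≈ 1.290 rad (73.9°).
Interpolate at f = 0.56 with slerp weights a = sin((1−f)δ)/sin δ ≈ 0.559, b = sin(fδ)/sin δ ≈ 0.688.
p = a·p₁ + b·p₂ ≈ (-0.852, -0.518, 0.074); φ = arcsin(p_z) ≈ 4.24°, λ = atan2(p_y, p_x) ≈ -148.67°.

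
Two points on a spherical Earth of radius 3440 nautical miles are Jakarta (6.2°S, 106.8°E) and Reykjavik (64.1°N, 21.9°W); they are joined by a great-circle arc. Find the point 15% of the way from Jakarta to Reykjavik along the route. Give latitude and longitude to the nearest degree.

From cos δ = sin φ₁ sin φ₂ + cos φ₁ cos φ₂ cos Δλ, the central angle is δ ≈ 1.948 rad (111.6°).
Interpolate at f = 0.15 with slerp weights a = sin((1−f)δ)/sin δ ≈ 1.072, b = sin(fδ)/sin δ ≈ 0.310.
p = a·p₁ + b·p₂ ≈ (-0.182, 0.970, 0.163); φ = arcsin(p_z) ≈ 9.38°, λ = atan2(p_y, p_x) ≈ 100.65°.

≈ (9°N, 101°E)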